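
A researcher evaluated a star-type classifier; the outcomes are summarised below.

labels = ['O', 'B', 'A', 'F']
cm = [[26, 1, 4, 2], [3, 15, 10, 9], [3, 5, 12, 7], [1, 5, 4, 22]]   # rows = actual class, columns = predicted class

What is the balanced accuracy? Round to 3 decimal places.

0.581

Balanced accuracy = mean of per-class recall.
  O: recall = 26/33 = 0.7879
  B: recall = 15/37 = 0.4054
  A: recall = 12/27 = 0.4444
  F: recall = 22/32 = 0.6875
Mean = (0.7879 + 0.4054 + 0.4444 + 0.6875) / 4 = 0.581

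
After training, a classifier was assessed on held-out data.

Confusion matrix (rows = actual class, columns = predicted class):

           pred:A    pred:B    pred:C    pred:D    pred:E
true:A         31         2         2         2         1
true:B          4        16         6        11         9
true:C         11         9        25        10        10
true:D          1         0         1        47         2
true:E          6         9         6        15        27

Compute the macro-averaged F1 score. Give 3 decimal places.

0.544

Per-class F1 score (2·TP/(2·TP+FP+FN)):
  A: TP=31, FP=4+11+1+6=22, FN=2+2+2+1=7 → 62/91 = 0.6813
  B: TP=16, FP=2+9+0+9=20, FN=4+6+11+9=30 → 32/82 = 0.3902
  C: TP=25, FP=2+6+1+6=15, FN=11+9+10+10=40 → 50/105 = 0.4762
  D: TP=47, FP=2+11+10+15=38, FN=1+0+1+2=4 → 94/136 = 0.6912
  E: TP=27, FP=1+9+10+2=22, FN=6+9+6+15=36 → 54/112 = 0.4821
Macro-F1 score = mean = (0.6813 + 0.3902 + 0.4762 + 0.6912 + 0.4821) / 5 = 0.544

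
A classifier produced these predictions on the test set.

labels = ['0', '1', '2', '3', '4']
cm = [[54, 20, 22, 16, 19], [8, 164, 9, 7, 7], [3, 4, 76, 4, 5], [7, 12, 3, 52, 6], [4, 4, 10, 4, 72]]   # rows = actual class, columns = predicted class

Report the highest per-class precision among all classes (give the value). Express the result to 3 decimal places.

0.804

Per-class precision (TP/(TP+FP)):
  0: TP=54, FP=8+3+7+4=22 → 54/76 = 0.7105
  1: TP=164, FP=20+4+12+4=40 → 164/204 = 0.8039
  2: TP=76, FP=22+9+3+10=44 → 76/120 = 0.6333
  3: TP=52, FP=16+7+4+4=31 → 52/83 = 0.6265
  4: TP=72, FP=19+7+5+6=37 → 72/109 = 0.6606
Highest is class '1' with precision = 0.804.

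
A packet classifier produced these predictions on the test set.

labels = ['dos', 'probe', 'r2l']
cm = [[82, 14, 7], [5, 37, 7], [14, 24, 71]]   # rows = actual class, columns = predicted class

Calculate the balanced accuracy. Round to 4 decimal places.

0.7342

Balanced accuracy = mean of per-class recall.
  dos: recall = 82/103 = 0.79612
  probe: recall = 37/49 = 0.75510
  r2l: recall = 71/109 = 0.65138
Mean = (0.79612 + 0.75510 + 0.65138) / 3 = 0.7342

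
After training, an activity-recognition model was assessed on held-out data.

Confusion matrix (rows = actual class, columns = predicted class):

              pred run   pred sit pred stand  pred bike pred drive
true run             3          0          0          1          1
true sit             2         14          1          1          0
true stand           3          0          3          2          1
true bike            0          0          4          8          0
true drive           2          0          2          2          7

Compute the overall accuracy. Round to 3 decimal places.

0.614

Accuracy = trace / total = (3+14+3+8+7=35) / 57 = 35/57 = 0.614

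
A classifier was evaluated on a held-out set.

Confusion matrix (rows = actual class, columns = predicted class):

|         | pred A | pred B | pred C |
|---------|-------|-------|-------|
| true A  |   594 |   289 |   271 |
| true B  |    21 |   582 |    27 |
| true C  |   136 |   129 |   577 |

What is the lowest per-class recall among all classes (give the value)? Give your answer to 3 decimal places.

Per-class recall (TP/(TP+FN)):
  A: TP=594, FN=289+271=560 → 594/1154 = 0.5147
  B: TP=582, FN=21+27=48 → 582/630 = 0.9238
  C: TP=577, FN=136+129=265 → 577/842 = 0.6853
Lowest is class 'A' with recall = 0.515.

0.515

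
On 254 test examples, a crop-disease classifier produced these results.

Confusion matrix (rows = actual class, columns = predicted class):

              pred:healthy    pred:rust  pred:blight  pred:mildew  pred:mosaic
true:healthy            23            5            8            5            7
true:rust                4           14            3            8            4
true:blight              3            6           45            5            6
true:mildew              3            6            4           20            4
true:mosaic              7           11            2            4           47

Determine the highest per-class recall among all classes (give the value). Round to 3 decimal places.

0.692

Per-class recall (TP/(TP+FN)):
  healthy: TP=23, FN=5+8+5+7=25 → 23/48 = 0.4792
  rust: TP=14, FN=4+3+8+4=19 → 14/33 = 0.4242
  blight: TP=45, FN=3+6+5+6=20 → 45/65 = 0.6923
  mildew: TP=20, FN=3+6+4+4=17 → 20/37 = 0.5405
  mosaic: TP=47, FN=7+11+2+4=24 → 47/71 = 0.6620
Highest is class 'blight' with recall = 0.692.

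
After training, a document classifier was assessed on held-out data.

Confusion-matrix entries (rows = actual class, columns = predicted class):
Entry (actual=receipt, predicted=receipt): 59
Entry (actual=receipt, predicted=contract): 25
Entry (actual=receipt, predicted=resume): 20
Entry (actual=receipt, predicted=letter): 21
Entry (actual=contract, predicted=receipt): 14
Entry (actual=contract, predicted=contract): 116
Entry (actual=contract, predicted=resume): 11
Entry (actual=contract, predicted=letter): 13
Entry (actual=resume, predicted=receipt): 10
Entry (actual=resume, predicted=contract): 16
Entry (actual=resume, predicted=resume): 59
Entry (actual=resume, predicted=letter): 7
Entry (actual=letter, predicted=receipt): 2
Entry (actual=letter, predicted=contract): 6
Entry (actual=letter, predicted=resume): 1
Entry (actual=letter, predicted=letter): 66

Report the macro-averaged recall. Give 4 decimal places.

0.6866

Per-class recall (TP/(TP+FN)):
  receipt: TP=59, FN=25+20+21=66 → 59/125 = 0.47200
  contract: TP=116, FN=14+11+13=38 → 116/154 = 0.75325
  resume: TP=59, FN=10+16+7=33 → 59/92 = 0.64130
  letter: TP=66, FN=2+6+1=9 → 66/75 = 0.88000
Macro-recall = mean = (0.47200 + 0.75325 + 0.64130 + 0.88000) / 4 = 0.6866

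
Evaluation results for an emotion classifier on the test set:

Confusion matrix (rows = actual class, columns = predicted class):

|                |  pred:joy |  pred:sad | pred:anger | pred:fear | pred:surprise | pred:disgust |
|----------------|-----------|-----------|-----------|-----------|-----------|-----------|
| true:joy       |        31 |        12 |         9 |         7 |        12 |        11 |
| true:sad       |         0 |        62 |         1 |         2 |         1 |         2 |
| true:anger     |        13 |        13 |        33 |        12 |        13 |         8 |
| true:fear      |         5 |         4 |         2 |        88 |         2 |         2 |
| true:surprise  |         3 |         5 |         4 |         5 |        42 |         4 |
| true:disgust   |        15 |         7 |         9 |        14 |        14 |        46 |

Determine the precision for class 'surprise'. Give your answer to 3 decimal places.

0.500

Take TP from the diagonal, FP from the rest of the 'surprise' prediction marginal, FN from the rest of the 'surprise' actual marginal.
precision = TP/(TP+FP).
surprise: TP=42, FP=12+1+13+2+14=42 → 42/84 = 0.5000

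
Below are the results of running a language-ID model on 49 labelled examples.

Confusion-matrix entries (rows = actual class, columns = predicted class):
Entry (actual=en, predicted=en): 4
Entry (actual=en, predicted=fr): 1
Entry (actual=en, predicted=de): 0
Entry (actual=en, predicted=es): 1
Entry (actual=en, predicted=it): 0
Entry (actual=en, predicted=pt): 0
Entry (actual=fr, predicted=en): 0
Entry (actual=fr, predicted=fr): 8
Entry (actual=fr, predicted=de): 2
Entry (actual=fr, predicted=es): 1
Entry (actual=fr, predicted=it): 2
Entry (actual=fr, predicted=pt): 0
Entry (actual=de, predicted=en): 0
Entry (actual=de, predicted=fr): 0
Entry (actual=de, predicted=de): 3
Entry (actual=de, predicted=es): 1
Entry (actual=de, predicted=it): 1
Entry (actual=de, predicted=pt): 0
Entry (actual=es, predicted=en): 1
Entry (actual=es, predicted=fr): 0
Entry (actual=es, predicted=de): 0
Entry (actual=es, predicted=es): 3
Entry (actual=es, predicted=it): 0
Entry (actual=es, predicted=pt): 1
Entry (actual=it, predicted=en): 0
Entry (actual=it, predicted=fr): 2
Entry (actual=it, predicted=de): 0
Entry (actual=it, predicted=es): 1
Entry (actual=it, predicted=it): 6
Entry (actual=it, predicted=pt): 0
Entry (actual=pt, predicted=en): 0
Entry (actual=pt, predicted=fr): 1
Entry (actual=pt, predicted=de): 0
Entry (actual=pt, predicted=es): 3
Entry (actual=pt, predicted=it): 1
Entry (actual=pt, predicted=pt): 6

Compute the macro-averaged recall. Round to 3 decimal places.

0.616

Per-class recall (TP/(TP+FN)):
  en: TP=4, FN=1+0+1+0+0=2 → 4/6 = 0.6667
  fr: TP=8, FN=0+2+1+2+0=5 → 8/13 = 0.6154
  de: TP=3, FN=0+0+1+1+0=2 → 3/5 = 0.6000
  es: TP=3, FN=1+0+0+0+1=2 → 3/5 = 0.6000
  it: TP=6, FN=0+2+0+1+0=3 → 6/9 = 0.6667
  pt: TP=6, FN=0+1+0+3+1=5 → 6/11 = 0.5455
Macro-recall = mean = (0.6667 + 0.6154 + 0.6000 + 0.6000 + 0.6667 + 0.5455) / 6 = 0.616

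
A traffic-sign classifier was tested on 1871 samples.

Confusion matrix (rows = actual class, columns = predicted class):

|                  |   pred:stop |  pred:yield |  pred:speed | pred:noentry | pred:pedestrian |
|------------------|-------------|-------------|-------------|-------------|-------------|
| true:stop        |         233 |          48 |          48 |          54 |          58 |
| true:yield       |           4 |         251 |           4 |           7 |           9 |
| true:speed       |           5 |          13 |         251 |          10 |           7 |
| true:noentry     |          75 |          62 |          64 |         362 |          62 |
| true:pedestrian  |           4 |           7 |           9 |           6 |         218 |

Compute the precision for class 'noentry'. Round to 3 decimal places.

Treat 'noentry' as positive and all other classes as negative.
precision = TP/(TP+FP).
noentry: TP=362, FP=54+7+10+6=77 → 362/439 = 0.8246

0.825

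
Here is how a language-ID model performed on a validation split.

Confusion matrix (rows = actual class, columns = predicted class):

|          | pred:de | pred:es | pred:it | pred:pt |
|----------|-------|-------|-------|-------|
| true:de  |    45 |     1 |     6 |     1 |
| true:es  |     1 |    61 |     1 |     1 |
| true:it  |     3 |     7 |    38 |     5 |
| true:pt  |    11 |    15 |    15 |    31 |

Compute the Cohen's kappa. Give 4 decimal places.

Observed agreement pₒ = trace/N = 175/242 = 0.72314
Expected agreement pₑ = Σ (rowᵢ·colᵢ)/N² = (53·60 + 64·84 + 53·60 + 72·38)/242² = 0.24711
κ = (pₒ − pₑ)/(1 − pₑ) = (0.72314 − 0.24711)/(1 − 0.24711) = 0.6323

0.6323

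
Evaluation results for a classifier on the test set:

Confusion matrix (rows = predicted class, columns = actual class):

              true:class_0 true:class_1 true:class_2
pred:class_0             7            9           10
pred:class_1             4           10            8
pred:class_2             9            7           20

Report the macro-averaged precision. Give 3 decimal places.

0.426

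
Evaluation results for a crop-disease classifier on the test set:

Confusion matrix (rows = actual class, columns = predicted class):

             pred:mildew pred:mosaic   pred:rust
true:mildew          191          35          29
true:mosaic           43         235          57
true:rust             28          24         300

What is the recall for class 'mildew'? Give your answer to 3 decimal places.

0.749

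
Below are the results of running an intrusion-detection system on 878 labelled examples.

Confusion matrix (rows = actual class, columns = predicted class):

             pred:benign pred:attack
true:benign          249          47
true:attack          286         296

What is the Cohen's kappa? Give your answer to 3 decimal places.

0.292

Observed agreement pₒ = trace/N = 545/878 = 0.6207
Expected agreement pₑ = Σ (rowᵢ·colᵢ)/N² = (296·535 + 582·343)/878² = 0.4644
κ = (pₒ − pₑ)/(1 − pₑ) = (0.6207 − 0.4644)/(1 − 0.4644) = 0.292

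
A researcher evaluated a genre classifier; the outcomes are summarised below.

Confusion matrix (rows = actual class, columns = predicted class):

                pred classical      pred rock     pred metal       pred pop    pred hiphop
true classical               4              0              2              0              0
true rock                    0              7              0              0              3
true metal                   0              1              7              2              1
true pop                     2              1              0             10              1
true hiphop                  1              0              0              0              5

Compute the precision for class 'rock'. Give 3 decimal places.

0.778

Treat 'rock' as positive and all other classes as negative.
precision = TP/(TP+FP).
rock: TP=7, FP=0+1+1+0=2 → 7/9 = 0.7778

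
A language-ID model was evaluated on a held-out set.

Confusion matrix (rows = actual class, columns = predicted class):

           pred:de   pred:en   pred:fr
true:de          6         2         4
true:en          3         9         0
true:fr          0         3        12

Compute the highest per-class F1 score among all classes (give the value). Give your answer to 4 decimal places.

Per-class F1 score (2·TP/(2·TP+FP+FN)):
  de: TP=6, FP=3+0=3, FN=2+4=6 → 12/21 = 0.57143
  en: TP=9, FP=2+3=5, FN=3+0=3 → 18/26 = 0.69231
  fr: TP=12, FP=4+0=4, FN=0+3=3 → 24/31 = 0.77419
Highest is class 'fr' with F1 score = 0.7742.

0.7742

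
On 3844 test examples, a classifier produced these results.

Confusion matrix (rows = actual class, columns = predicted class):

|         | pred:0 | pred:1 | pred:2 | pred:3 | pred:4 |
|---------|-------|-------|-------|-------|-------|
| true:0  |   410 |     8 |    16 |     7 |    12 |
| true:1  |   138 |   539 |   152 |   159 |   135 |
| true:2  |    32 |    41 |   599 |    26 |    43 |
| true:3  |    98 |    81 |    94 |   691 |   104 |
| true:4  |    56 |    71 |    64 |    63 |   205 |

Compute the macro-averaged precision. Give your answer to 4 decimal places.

0.6152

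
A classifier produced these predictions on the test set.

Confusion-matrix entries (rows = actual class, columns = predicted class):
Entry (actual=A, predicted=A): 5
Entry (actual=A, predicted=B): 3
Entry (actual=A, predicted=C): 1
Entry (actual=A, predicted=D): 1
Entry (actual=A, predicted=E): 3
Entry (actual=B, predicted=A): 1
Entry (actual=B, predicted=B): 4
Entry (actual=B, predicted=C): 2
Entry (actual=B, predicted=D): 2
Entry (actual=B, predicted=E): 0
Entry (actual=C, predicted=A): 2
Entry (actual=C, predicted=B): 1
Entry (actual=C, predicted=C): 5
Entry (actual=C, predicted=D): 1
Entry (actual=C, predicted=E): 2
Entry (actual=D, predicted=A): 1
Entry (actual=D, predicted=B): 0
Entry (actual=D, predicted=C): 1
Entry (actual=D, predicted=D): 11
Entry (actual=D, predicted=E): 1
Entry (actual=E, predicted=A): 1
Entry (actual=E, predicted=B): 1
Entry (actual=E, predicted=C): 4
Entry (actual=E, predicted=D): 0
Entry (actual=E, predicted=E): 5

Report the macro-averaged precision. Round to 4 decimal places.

0.5034

Per-class precision (TP/(TP+FP)):
  A: TP=5, FP=1+2+1+1=5 → 5/10 = 0.50000
  B: TP=4, FP=3+1+0+1=5 → 4/9 = 0.44444
  C: TP=5, FP=1+2+1+4=8 → 5/13 = 0.38462
  D: TP=11, FP=1+2+1+0=4 → 11/15 = 0.73333
  E: TP=5, FP=3+0+2+1=6 → 5/11 = 0.45455
Macro-precision = mean = (0.50000 + 0.44444 + 0.38462 + 0.73333 + 0.45455) / 5 = 0.5034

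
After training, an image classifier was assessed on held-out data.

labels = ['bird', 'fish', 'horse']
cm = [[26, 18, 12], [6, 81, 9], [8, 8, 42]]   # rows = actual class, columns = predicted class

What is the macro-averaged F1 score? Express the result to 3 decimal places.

Per-class F1 score (2·TP/(2·TP+FP+FN)):
  bird: TP=26, FP=6+8=14, FN=18+12=30 → 52/96 = 0.5417
  fish: TP=81, FP=18+8=26, FN=6+9=15 → 162/203 = 0.7980
  horse: TP=42, FP=12+9=21, FN=8+8=16 → 84/121 = 0.6942
Macro-F1 score = mean = (0.5417 + 0.7980 + 0.6942) / 3 = 0.678

0.678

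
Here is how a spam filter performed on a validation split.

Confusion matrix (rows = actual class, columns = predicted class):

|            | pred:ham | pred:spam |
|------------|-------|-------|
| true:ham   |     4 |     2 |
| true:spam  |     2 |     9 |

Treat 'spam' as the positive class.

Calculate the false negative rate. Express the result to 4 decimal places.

0.1818

FNR = FN/(FN+TP) = 2/(2+9) = 0.1818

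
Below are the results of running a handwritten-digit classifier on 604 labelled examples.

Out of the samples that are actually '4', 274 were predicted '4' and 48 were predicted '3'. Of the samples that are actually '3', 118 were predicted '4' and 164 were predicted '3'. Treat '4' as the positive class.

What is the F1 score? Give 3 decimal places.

Precision = TP/(TP+FP) = 274/392 = 0.6990
Recall = TP/(TP+FN) = 274/322 = 0.8509
F1 = 2·TP/(2·TP+FP+FN) = 548/714 = 0.768

0.768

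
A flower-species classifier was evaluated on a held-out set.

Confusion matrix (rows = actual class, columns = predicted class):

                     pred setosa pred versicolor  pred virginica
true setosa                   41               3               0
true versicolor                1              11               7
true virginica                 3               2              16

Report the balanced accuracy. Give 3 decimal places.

0.758

Balanced accuracy = mean of per-class recall.
  setosa: recall = 41/44 = 0.9318
  versicolor: recall = 11/19 = 0.5789
  virginica: recall = 16/21 = 0.7619
Mean = (0.9318 + 0.5789 + 0.7619) / 3 = 0.758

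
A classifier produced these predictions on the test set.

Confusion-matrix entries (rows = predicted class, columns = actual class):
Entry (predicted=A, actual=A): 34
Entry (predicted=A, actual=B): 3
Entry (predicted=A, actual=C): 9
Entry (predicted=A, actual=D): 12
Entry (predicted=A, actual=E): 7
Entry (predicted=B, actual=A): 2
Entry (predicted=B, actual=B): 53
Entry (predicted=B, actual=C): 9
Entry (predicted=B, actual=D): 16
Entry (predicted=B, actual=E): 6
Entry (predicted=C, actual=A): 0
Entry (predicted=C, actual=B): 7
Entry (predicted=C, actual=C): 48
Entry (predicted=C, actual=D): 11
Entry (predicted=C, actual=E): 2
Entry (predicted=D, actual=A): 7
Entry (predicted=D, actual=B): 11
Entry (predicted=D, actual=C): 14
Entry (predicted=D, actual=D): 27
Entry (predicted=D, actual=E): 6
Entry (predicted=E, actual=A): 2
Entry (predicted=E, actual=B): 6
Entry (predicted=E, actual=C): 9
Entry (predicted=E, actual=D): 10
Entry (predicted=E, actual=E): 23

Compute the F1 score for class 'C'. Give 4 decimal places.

Treat 'C' as positive and all other classes as negative.
F1 score = 2·TP/(2·TP+FP+FN).
C: TP=48, FP=0+7+11+2=20, FN=9+9+14+9=41 → 96/157 = 0.61146

0.6115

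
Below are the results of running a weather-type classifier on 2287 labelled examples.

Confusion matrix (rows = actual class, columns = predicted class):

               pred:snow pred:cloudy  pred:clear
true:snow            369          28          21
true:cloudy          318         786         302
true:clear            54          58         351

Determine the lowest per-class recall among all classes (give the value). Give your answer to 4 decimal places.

0.5590

Per-class recall (TP/(TP+FN)):
  snow: TP=369, FN=28+21=49 → 369/418 = 0.88278
  cloudy: TP=786, FN=318+302=620 → 786/1406 = 0.55903
  clear: TP=351, FN=54+58=112 → 351/463 = 0.75810
Lowest is class 'cloudy' with recall = 0.5590.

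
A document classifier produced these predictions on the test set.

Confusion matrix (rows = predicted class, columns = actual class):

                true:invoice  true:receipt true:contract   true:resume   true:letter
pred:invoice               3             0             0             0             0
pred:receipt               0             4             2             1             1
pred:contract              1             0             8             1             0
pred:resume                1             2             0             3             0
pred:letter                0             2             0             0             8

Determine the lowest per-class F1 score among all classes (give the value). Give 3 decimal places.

0.500

Per-class F1 score (2·TP/(2·TP+FP+FN)):
  invoice: TP=3, FP=0+0+0+0=0, FN=0+1+1+0=2 → 6/8 = 0.7500
  receipt: TP=4, FP=0+2+1+1=4, FN=0+0+2+2=4 → 8/16 = 0.5000
  contract: TP=8, FP=1+0+1+0=2, FN=0+2+0+0=2 → 16/20 = 0.8000
  resume: TP=3, FP=1+2+0+0=3, FN=0+1+1+0=2 → 6/11 = 0.5455
  letter: TP=8, FP=0+2+0+0=2, FN=0+1+0+0=1 → 16/19 = 0.8421
Lowest is class 'receipt' with F1 score = 0.500.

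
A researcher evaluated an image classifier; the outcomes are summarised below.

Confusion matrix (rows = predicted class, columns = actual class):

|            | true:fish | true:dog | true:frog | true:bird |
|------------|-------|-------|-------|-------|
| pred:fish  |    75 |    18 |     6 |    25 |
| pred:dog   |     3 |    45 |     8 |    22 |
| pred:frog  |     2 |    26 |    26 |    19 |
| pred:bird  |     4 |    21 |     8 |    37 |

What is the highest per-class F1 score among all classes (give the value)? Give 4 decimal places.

Per-class F1 score (2·TP/(2·TP+FP+FN)):
  fish: TP=75, FP=18+6+25=49, FN=3+2+4=9 → 150/208 = 0.72115
  dog: TP=45, FP=3+8+22=33, FN=18+26+21=65 → 90/188 = 0.47872
  frog: TP=26, FP=2+26+19=47, FN=6+8+8=22 → 52/121 = 0.42975
  bird: TP=37, FP=4+21+8=33, FN=25+22+19=66 → 74/173 = 0.42775
Highest is class 'fish' with F1 score = 0.7212.

0.7212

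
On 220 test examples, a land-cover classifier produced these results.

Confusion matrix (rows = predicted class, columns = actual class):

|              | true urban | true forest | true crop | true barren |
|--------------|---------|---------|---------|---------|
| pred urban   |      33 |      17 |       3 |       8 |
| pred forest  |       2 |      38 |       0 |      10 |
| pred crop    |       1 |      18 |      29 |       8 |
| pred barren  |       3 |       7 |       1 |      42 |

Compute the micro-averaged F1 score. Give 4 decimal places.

0.6455

Micro-averaging pools counts across classes: ΣTP=142, ΣFP=78, ΣFN=78.
Micro-F1 score = 2·TP/(2·TP+FP+FN) on pooled counts = 0.6455 (equals overall accuracy in single-label multiclass).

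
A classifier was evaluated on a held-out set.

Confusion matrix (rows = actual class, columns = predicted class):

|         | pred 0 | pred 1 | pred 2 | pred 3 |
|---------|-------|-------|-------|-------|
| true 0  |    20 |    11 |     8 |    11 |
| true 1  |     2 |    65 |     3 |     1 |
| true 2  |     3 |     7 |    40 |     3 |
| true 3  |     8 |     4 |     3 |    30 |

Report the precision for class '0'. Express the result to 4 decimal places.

0.6061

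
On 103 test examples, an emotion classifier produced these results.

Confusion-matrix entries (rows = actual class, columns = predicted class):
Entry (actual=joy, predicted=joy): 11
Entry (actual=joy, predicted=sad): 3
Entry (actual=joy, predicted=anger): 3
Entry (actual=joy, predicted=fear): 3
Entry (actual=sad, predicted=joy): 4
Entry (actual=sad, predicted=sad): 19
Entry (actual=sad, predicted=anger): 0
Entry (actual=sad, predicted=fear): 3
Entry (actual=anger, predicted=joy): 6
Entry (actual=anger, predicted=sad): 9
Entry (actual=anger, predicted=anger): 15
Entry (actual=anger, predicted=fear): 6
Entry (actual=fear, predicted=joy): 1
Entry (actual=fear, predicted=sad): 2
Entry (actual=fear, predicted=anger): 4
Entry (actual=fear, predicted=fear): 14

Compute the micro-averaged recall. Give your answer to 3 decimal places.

Micro-averaging pools counts across classes: ΣTP=59, ΣFP=44, ΣFN=44.
Micro-recall = TP/(TP+FN) on pooled counts = 0.573 (equals overall accuracy in single-label multiclass).

0.573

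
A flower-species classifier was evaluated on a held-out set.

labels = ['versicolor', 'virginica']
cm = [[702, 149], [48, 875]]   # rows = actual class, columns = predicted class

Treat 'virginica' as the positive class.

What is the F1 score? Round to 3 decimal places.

Precision = TP/(TP+FP) = 875/1024 = 0.8545
Recall = TP/(TP+FN) = 875/923 = 0.9480
F1 = 2·TP/(2·TP+FP+FN) = 1750/1947 = 0.899

0.899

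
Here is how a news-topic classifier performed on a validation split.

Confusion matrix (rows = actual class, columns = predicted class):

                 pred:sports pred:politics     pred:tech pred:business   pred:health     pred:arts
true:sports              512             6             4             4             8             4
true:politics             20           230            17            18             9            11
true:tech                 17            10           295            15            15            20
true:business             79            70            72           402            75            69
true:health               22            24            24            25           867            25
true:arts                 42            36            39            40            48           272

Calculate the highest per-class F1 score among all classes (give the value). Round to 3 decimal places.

0.863

Per-class F1 score (2·TP/(2·TP+FP+FN)):
  sports: TP=512, FP=20+17+79+22+42=180, FN=6+4+4+8+4=26 → 1024/1230 = 0.8325
  politics: TP=230, FP=6+10+70+24+36=146, FN=20+17+18+9+11=75 → 460/681 = 0.6755
  tech: TP=295, FP=4+17+72+24+39=156, FN=17+10+15+15+20=77 → 590/823 = 0.7169
  business: TP=402, FP=4+18+15+25+40=102, FN=79+70+72+75+69=365 → 804/1271 = 0.6326
  health: TP=867, FP=8+9+15+75+48=155, FN=22+24+24+25+25=120 → 1734/2009 = 0.8631
  arts: TP=272, FP=4+11+20+69+25=129, FN=42+36+39+40+48=205 → 544/878 = 0.6196
Highest is class 'health' with F1 score = 0.863.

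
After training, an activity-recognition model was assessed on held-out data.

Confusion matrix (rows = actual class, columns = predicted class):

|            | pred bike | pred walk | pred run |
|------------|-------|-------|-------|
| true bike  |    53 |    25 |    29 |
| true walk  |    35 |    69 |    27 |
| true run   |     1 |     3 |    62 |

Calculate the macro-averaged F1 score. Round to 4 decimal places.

0.6067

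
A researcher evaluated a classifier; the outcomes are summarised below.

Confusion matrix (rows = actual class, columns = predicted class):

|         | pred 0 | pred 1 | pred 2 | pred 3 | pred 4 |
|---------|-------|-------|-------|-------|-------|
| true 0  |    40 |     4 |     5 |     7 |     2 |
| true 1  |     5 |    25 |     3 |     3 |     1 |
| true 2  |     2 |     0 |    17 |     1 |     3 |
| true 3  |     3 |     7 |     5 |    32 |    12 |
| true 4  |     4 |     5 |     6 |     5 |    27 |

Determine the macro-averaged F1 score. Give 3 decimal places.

Per-class F1 score (2·TP/(2·TP+FP+FN)):
  0: TP=40, FP=5+2+3+4=14, FN=4+5+7+2=18 → 80/112 = 0.7143
  1: TP=25, FP=4+0+7+5=16, FN=5+3+3+1=12 → 50/78 = 0.6410
  2: TP=17, FP=5+3+5+6=19, FN=2+0+1+3=6 → 34/59 = 0.5763
  3: TP=32, FP=7+3+1+5=16, FN=3+7+5+12=27 → 64/107 = 0.5981
  4: TP=27, FP=2+1+3+12=18, FN=4+5+6+5=20 → 54/92 = 0.5870
Macro-F1 score = mean = (0.7143 + 0.6410 + 0.5763 + 0.5981 + 0.5870) / 5 = 0.623

0.623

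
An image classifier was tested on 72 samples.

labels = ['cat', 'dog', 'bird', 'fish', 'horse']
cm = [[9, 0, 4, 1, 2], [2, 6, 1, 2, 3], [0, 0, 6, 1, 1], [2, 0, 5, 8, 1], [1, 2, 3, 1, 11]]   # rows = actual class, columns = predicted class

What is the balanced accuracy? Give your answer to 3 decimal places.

Balanced accuracy = mean of per-class recall.
  cat: recall = 9/16 = 0.5625
  dog: recall = 6/14 = 0.4286
  bird: recall = 6/8 = 0.7500
  fish: recall = 8/16 = 0.5000
  horse: recall = 11/18 = 0.6111
Mean = (0.5625 + 0.4286 + 0.7500 + 0.5000 + 0.6111) / 5 = 0.570

0.570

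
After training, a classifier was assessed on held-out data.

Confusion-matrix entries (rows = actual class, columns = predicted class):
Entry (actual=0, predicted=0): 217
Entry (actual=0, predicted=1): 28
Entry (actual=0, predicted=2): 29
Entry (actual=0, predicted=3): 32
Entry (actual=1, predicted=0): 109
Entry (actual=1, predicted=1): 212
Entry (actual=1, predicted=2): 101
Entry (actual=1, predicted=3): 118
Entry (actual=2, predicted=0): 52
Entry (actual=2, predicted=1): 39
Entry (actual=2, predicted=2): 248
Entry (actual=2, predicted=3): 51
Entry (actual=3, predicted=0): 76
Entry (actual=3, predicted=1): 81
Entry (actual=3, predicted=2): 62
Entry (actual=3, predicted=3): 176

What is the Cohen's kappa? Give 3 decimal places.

0.368

Observed agreement pₒ = trace/N = 853/1631 = 0.5230
Expected agreement pₑ = Σ (rowᵢ·colᵢ)/N² = (306·454 + 540·360 + 390·440 + 395·377)/1631² = 0.2458
κ = (pₒ − pₑ)/(1 − pₑ) = (0.5230 − 0.2458)/(1 − 0.2458) = 0.368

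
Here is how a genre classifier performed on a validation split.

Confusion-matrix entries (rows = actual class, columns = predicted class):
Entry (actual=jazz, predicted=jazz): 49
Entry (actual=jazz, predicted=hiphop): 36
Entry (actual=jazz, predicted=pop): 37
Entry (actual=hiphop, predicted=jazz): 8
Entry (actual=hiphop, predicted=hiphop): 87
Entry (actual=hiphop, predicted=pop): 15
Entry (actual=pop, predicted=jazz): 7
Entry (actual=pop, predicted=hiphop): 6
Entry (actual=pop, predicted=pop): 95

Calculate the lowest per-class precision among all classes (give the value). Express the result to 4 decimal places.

Per-class precision (TP/(TP+FP)):
  jazz: TP=49, FP=8+7=15 → 49/64 = 0.76563
  hiphop: TP=87, FP=36+6=42 → 87/129 = 0.67442
  pop: TP=95, FP=37+15=52 → 95/147 = 0.64626
Lowest is class 'pop' with precision = 0.6463.

0.6463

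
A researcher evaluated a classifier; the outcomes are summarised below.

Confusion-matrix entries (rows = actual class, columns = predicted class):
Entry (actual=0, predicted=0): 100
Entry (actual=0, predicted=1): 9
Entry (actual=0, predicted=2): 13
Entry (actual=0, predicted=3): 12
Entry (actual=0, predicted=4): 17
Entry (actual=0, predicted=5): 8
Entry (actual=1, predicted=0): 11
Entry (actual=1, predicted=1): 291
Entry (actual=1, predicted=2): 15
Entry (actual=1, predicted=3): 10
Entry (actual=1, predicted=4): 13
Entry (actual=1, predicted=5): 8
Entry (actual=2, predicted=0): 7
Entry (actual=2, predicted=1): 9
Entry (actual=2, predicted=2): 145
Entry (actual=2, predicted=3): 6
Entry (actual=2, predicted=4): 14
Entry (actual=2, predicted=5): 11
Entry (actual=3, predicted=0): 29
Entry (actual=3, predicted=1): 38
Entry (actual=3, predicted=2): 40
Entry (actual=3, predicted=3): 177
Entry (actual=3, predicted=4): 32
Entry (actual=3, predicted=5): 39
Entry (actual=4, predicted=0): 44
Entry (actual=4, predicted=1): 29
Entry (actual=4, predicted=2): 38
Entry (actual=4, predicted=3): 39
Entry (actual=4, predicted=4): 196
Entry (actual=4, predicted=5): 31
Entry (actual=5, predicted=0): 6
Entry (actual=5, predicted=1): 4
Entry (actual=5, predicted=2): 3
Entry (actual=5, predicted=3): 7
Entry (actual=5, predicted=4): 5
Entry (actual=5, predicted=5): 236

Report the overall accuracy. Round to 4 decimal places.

0.6767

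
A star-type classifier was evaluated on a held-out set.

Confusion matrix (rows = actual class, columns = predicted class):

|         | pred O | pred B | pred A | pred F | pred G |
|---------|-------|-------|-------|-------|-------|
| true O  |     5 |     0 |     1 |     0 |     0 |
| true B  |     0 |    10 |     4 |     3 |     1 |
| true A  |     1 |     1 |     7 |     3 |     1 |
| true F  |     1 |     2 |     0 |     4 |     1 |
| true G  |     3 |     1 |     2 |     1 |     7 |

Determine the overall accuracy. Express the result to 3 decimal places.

0.559

Accuracy = trace / total = (5+10+7+4+7=33) / 59 = 33/59 = 0.559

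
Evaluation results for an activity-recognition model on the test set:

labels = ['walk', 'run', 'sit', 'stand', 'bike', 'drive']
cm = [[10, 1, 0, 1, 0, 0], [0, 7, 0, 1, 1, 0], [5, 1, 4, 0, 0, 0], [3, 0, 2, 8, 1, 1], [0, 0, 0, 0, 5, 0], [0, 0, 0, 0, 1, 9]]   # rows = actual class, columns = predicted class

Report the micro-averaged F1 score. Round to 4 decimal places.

Micro-averaging pools counts across classes: ΣTP=43, ΣFP=18, ΣFN=18.
Micro-F1 score = 2·TP/(2·TP+FP+FN) on pooled counts = 0.7049 (equals overall accuracy in single-label multiclass).

0.7049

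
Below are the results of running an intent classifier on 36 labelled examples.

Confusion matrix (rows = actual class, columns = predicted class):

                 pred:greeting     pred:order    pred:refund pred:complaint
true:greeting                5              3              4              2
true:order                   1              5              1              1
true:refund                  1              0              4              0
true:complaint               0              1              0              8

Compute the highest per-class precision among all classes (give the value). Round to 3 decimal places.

0.727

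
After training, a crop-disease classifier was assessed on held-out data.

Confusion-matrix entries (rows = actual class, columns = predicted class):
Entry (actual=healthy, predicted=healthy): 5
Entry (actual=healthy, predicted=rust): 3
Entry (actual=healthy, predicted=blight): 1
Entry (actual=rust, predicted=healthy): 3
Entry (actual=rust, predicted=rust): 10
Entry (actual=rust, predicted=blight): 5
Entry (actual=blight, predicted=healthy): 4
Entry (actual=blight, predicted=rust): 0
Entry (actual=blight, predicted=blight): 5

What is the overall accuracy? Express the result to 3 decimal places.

Accuracy = trace / total = (5+10+5=20) / 36 = 20/36 = 0.556

0.556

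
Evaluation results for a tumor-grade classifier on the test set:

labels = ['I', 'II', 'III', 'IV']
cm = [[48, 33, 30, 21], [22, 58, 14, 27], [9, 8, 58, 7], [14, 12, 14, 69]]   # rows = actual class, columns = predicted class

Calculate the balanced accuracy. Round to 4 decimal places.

0.5458

Balanced accuracy = mean of per-class recall.
  I: recall = 48/132 = 0.36364
  II: recall = 58/121 = 0.47934
  III: recall = 58/82 = 0.70732
  IV: recall = 69/109 = 0.63303
Mean = (0.36364 + 0.47934 + 0.70732 + 0.63303) / 4 = 0.5458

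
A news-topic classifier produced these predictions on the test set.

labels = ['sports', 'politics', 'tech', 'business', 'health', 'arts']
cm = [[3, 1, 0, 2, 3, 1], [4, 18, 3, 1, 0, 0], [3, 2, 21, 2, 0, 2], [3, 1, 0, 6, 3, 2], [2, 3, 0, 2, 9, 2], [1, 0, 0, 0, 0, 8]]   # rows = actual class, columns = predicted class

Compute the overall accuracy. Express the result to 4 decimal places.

0.6019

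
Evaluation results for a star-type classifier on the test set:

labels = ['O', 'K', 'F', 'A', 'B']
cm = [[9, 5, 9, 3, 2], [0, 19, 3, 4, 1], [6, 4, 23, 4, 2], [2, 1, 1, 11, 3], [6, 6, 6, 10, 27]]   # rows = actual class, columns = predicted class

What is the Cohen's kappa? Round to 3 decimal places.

0.412

Observed agreement pₒ = trace/N = 89/167 = 0.5329
Expected agreement pₑ = Σ (rowᵢ·colᵢ)/N² = (28·23 + 27·35 + 39·42 + 18·32 + 55·35)/167² = 0.2054
κ = (pₒ − pₑ)/(1 − pₑ) = (0.5329 − 0.2054)/(1 − 0.2054) = 0.412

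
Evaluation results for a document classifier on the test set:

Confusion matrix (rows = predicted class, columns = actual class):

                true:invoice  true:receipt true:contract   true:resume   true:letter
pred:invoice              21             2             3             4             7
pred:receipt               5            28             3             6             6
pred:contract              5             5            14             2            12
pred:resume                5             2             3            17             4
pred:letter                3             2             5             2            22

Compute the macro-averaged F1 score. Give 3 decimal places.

0.537

Per-class F1 score (2·TP/(2·TP+FP+FN)):
  invoice: TP=21, FP=2+3+4+7=16, FN=5+5+5+3=18 → 42/76 = 0.5526
  receipt: TP=28, FP=5+3+6+6=20, FN=2+5+2+2=11 → 56/87 = 0.6437
  contract: TP=14, FP=5+5+2+12=24, FN=3+3+3+5=14 → 28/66 = 0.4242
  resume: TP=17, FP=5+2+3+4=14, FN=4+6+2+2=14 → 34/62 = 0.5484
  letter: TP=22, FP=3+2+5+2=12, FN=7+6+12+4=29 → 44/85 = 0.5176
Macro-F1 score = mean = (0.5526 + 0.6437 + 0.4242 + 0.5484 + 0.5176) / 5 = 0.537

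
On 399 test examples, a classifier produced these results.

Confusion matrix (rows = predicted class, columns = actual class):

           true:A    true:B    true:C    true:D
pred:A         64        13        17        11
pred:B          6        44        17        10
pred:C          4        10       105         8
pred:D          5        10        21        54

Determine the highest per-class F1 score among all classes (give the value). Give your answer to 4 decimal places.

0.7317

Per-class F1 score (2·TP/(2·TP+FP+FN)):
  A: TP=64, FP=13+17+11=41, FN=6+4+5=15 → 128/184 = 0.69565
  B: TP=44, FP=6+17+10=33, FN=13+10+10=33 → 88/154 = 0.57143
  C: TP=105, FP=4+10+8=22, FN=17+17+21=55 → 210/287 = 0.73171
  D: TP=54, FP=5+10+21=36, FN=11+10+8=29 → 108/173 = 0.62428
Highest is class 'C' with F1 score = 0.7317.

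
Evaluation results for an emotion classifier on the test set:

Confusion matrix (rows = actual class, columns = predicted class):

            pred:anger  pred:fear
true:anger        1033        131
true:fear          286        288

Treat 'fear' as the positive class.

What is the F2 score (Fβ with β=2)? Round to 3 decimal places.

0.530

Fβ = (1+β²)·TP / ((1+β²)·TP + β²·FN + FP), with β²=4
= 5·288 / (5·288 + 4·286 + 131) = 0.530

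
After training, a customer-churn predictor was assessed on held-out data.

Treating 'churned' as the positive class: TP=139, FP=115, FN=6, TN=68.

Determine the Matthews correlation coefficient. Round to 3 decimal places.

0.392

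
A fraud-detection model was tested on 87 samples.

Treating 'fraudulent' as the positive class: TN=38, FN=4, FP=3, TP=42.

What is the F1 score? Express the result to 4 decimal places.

Precision = TP/(TP+FP) = 42/45 = 0.9333
Recall = TP/(TP+FN) = 42/46 = 0.9130
F1 = 2·TP/(2·TP+FP+FN) = 84/91 = 0.9231

0.9231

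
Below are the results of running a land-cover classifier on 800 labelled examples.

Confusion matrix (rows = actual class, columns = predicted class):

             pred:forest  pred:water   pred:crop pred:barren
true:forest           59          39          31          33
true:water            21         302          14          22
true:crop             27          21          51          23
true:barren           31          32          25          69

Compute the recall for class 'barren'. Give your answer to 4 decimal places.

recall = TP/(TP+FN).
barren: TP=69, FN=31+32+25=88 → 69/157 = 0.43949

0.4395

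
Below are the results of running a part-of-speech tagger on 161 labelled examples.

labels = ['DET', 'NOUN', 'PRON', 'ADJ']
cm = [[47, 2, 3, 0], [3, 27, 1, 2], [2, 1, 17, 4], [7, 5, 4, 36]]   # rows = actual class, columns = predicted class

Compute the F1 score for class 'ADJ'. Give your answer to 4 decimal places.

One-vs-rest for 'ADJ': TP = diagonal; FP = other classes predicted 'ADJ'; FN = 'ADJ' predicted as other.
F1 score = 2·TP/(2·TP+FP+FN).
ADJ: TP=36, FP=0+2+4=6, FN=7+5+4=16 → 72/94 = 0.76596

0.7660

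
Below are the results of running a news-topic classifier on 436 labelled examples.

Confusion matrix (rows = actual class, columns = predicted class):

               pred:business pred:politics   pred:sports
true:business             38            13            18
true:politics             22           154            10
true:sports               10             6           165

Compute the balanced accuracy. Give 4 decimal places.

0.7634

Balanced accuracy = mean of per-class recall.
  business: recall = 38/69 = 0.55072
  politics: recall = 154/186 = 0.82796
  sports: recall = 165/181 = 0.91160
Mean = (0.55072 + 0.82796 + 0.91160) / 3 = 0.7634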